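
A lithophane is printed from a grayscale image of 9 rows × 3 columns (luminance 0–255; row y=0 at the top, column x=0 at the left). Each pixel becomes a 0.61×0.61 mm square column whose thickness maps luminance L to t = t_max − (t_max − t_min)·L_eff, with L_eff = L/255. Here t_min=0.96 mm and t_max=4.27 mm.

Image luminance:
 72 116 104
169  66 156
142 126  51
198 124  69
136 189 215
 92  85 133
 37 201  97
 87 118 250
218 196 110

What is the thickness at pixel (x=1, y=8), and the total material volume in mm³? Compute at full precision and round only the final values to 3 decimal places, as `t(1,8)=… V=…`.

span = t_max - t_min = 4.27 - 0.96 = 3.310
L(1,8) = 196, L_eff = 196/255 = 0.768627
t(1,8) = 4.27 - 3.310·0.768627 = 1.726
Σt over all 9·3 pixels = 440632/6375 ≈ 69.1187451
V = pitch²·Σt = 0.61²·440632/6375 = 25.719

t(1,8)=1.726 V=25.719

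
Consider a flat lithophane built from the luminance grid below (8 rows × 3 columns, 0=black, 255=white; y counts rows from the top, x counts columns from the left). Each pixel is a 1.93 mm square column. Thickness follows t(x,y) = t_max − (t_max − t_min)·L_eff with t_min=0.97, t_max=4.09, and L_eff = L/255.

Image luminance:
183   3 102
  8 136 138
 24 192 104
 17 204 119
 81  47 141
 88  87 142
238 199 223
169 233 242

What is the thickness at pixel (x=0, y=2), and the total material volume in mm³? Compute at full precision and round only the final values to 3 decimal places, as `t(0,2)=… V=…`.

span = t_max - t_min = 4.09 - 0.97 = 3.120
L(0,2) = 24, L_eff = 24/255 = 0.094118
t(0,2) = 4.09 - 3.120·0.094118 = 3.796
Σt over all 8·3 pixels = 25494/425 ≈ 59.9858824
V = pitch²·Σt = 1.93²·25494/425 = 223.441

t(0,2)=3.796 V=223.441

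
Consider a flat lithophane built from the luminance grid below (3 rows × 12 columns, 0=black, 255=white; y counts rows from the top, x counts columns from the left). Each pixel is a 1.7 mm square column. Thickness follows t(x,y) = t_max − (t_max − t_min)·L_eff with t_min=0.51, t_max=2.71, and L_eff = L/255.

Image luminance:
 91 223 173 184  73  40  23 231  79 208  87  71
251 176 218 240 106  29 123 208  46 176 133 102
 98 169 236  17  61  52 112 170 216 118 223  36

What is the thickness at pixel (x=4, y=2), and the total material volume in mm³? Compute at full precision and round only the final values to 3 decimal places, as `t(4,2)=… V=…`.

t(4,2)=2.184 V=162.293

span = t_max - t_min = 2.71 - 0.51 = 2.200
L(4,2) = 61, L_eff = 61/255 = 0.239216
t(4,2) = 2.71 - 2.200·0.239216 = 2.184
Σt over all 3·12 pixels = 2864/51 ≈ 56.1568627
V = pitch²·Σt = 1.7²·2864/51 = 162.293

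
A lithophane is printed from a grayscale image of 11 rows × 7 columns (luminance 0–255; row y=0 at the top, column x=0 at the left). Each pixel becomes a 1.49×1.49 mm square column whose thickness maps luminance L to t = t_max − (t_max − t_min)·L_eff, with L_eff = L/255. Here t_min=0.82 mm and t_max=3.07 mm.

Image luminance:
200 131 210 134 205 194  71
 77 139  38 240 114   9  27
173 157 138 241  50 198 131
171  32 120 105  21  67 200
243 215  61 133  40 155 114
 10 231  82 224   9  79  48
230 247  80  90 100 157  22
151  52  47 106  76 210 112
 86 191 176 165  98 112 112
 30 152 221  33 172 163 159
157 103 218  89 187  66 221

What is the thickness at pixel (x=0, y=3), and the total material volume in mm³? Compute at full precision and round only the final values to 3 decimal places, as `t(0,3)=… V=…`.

t(0,3)=1.561 V=332.288

span = t_max - t_min = 3.07 - 0.82 = 2.250
L(0,3) = 171, L_eff = 171/255 = 0.670588
t(0,3) = 3.07 - 2.250·0.670588 = 1.561
Σt over all 11·7 pixels = 254443/1700 ≈ 149.6723529
V = pitch²·Σt = 1.49²·254443/1700 = 332.288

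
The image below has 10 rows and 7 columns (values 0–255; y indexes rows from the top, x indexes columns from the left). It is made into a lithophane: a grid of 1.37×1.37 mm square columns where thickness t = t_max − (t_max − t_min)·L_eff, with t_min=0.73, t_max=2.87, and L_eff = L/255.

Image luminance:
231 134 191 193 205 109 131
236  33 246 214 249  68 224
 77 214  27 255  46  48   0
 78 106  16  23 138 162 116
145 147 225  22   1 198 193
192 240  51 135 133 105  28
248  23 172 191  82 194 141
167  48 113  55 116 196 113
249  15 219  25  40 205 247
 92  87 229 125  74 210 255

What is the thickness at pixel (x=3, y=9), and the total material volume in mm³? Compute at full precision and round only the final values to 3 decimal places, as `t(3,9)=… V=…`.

span = t_max - t_min = 2.87 - 0.73 = 2.140
L(3,9) = 125, L_eff = 125/255 = 0.490196
t(3,9) = 2.87 - 2.140·0.490196 = 1.821
Σt over all 10·7 pixels = 514421/4250 ≈ 121.0402353
V = pitch²·Σt = 1.37²·514421/4250 = 227.180

t(3,9)=1.821 V=227.180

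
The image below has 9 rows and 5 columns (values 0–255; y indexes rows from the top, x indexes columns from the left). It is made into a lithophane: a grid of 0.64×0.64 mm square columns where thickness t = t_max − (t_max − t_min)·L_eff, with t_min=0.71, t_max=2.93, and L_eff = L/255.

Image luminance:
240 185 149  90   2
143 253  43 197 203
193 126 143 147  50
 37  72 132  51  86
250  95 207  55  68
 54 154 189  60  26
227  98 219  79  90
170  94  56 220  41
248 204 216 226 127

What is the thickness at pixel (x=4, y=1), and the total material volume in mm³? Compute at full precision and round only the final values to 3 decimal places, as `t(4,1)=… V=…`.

t(4,1)=1.163 V=32.557

span = t_max - t_min = 2.93 - 0.71 = 2.220
L(4,1) = 203, L_eff = 203/255 = 0.796078
t(4,1) = 2.93 - 2.220·0.796078 = 1.163
Σt over all 9·5 pixels = 135123/1700 ≈ 79.4841176
V = pitch²·Σt = 0.64²·135123/1700 = 32.557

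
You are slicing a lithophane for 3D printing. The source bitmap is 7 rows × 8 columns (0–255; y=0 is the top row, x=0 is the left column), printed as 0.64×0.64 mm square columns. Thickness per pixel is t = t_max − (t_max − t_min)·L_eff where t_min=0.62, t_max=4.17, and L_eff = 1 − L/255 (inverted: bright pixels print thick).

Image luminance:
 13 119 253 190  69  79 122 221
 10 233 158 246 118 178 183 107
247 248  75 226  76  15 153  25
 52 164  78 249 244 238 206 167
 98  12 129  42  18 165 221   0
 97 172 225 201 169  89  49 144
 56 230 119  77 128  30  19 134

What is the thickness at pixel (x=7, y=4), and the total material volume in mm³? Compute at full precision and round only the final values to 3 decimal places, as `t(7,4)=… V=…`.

t(7,4)=0.620 V=56.338

span = t_max - t_min = 4.17 - 0.62 = 3.550
L(7,4) = 0, L_eff = 1 - 0/255 = 1.000000 (inverted)
t(7,4) = 4.17 - 3.550·1.000000 = 0.620
Σt over all 7·8 pixels = 116913/850 ≈ 137.5447059
V = pitch²·Σt = 0.64²·116913/850 = 56.338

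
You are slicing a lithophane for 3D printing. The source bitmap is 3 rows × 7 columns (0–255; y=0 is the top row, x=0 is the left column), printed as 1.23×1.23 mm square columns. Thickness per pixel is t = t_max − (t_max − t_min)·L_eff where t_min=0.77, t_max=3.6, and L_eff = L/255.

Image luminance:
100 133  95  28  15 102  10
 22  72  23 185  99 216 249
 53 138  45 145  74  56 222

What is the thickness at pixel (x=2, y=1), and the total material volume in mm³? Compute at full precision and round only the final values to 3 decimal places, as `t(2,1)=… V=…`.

t(2,1)=3.345 V=79.418

span = t_max - t_min = 3.6 - 0.77 = 2.830
L(2,1) = 23, L_eff = 23/255 = 0.090196
t(2,1) = 3.6 - 2.830·0.090196 = 3.345
Σt over all 3·7 pixels = 223099/4250 ≈ 52.4938824
V = pitch²·Σt = 1.23²·223099/4250 = 79.418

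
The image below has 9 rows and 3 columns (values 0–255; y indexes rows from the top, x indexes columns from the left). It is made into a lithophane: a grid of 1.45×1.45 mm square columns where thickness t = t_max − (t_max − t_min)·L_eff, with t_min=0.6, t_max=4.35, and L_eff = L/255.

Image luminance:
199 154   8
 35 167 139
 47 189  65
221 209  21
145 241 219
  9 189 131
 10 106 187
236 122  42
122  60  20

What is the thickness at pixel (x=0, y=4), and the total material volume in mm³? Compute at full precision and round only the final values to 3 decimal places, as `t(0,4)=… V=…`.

span = t_max - t_min = 4.35 - 0.6 = 3.750
L(0,4) = 145, L_eff = 145/255 = 0.568627
t(0,4) = 4.35 - 3.750·0.568627 = 2.218
Σt over all 9·3 pixels = 5867/85 ≈ 69.0235294
V = pitch²·Σt = 1.45²·5867/85 = 145.122

t(0,4)=2.218 V=145.122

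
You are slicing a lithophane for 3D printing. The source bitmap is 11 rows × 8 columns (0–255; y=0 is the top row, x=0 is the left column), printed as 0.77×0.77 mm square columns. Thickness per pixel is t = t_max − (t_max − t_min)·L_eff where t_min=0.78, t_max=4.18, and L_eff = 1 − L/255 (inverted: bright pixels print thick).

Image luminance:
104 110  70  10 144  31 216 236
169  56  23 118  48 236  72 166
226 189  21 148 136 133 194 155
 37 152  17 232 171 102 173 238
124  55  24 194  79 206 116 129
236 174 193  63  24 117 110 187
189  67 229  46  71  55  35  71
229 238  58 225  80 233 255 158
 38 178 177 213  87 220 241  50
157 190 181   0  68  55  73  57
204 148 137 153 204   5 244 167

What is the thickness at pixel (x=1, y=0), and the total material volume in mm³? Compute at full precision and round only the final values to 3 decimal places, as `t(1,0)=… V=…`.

t(1,0)=2.247 V=132.794

span = t_max - t_min = 4.18 - 0.78 = 3.400
L(1,0) = 110, L_eff = 1 - 110/255 = 0.568627 (inverted)
t(1,0) = 4.18 - 3.400·0.568627 = 2.247
Σt over all 11·8 pixels = 16798/75 ≈ 223.9733333
V = pitch²·Σt = 0.77²·16798/75 = 132.794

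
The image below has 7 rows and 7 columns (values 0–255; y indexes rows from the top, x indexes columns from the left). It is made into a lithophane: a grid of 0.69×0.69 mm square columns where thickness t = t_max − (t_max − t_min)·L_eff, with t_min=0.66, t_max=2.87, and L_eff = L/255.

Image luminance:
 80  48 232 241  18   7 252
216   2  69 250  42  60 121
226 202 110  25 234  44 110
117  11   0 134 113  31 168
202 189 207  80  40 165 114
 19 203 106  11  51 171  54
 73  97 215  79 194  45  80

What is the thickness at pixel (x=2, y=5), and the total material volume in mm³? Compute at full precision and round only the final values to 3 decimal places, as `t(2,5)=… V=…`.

t(2,5)=1.951 V=44.021

span = t_max - t_min = 2.87 - 0.66 = 2.210
L(2,5) = 106, L_eff = 106/255 = 0.415686
t(2,5) = 2.87 - 2.210·0.415686 = 1.951
Σt over all 7·7 pixels = 138691/1500 ≈ 92.4606667
V = pitch²·Σt = 0.69²·138691/1500 = 44.021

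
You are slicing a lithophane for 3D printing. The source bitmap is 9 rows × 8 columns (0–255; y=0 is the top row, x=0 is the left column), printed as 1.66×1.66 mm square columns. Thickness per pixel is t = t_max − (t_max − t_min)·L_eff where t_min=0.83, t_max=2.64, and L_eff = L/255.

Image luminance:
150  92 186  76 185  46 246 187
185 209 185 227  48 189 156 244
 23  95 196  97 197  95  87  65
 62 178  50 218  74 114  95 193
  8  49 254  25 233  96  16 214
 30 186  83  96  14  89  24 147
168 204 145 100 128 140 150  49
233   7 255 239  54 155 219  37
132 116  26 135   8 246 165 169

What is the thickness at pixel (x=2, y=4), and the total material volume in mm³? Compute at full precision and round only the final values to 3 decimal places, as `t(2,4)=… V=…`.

span = t_max - t_min = 2.64 - 0.83 = 1.810
L(2,4) = 254, L_eff = 254/255 = 0.996078
t(2,4) = 2.64 - 1.810·0.996078 = 0.837
Σt over all 9·8 pixels = 527471/4250 ≈ 124.1108235
V = pitch²·Σt = 1.66²·527471/4250 = 342.000

t(2,4)=0.837 V=342.000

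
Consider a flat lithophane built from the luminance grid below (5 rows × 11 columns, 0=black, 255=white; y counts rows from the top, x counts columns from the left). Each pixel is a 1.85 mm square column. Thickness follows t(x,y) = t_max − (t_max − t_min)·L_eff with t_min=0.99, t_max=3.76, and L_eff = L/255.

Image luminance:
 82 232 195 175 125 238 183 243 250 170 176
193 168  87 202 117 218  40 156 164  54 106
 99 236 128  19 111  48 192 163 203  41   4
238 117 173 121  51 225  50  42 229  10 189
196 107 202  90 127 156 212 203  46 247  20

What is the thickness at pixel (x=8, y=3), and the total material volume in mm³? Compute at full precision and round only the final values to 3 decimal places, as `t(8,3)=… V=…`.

span = t_max - t_min = 3.76 - 0.99 = 2.770
L(8,3) = 229, L_eff = 229/255 = 0.898039
t(8,3) = 3.76 - 2.770·0.898039 = 1.272
Σt over all 5·11 pixels = 1031229/8500 ≈ 121.3210588
V = pitch²·Σt = 1.85²·1031229/8500 = 415.221

t(8,3)=1.272 V=415.221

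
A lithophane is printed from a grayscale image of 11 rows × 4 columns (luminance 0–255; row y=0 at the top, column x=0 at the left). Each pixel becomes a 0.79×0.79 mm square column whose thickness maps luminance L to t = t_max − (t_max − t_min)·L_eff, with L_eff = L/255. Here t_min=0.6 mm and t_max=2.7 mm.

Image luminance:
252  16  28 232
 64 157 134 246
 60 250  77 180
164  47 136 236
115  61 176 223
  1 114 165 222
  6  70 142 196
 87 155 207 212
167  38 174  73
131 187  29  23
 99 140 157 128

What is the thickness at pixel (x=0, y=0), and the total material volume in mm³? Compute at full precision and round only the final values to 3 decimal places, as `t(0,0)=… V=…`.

span = t_max - t_min = 2.7 - 0.6 = 2.100
L(0,0) = 252, L_eff = 252/255 = 0.988235
t(0,0) = 2.7 - 2.100·0.988235 = 0.625
Σt over all 11·4 pixels = 60541/850 ≈ 71.2247059
V = pitch²·Σt = 0.79²·60541/850 = 44.451

t(0,0)=0.625 V=44.451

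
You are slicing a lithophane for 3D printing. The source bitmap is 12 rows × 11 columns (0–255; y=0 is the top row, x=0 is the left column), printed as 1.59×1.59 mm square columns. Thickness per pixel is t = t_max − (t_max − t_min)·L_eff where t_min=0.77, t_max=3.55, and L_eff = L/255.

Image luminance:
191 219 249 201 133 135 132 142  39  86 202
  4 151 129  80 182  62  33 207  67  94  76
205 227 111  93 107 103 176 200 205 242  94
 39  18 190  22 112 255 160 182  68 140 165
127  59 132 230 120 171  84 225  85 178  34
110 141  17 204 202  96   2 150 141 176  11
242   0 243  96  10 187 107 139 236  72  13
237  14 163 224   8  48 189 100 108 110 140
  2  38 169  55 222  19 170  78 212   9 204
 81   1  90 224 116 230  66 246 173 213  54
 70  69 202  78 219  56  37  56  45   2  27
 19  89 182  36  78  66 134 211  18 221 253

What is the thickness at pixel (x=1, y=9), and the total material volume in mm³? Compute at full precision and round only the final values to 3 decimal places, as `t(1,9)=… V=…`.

t(1,9)=3.539 V=739.581

span = t_max - t_min = 3.55 - 0.77 = 2.780
L(1,9) = 1, L_eff = 1/255 = 0.003922
t(1,9) = 3.55 - 2.780·0.003922 = 3.539
Σt over all 12·11 pixels = 1243313/4250 ≈ 292.5442353
V = pitch²·Σt = 1.59²·1243313/4250 = 739.581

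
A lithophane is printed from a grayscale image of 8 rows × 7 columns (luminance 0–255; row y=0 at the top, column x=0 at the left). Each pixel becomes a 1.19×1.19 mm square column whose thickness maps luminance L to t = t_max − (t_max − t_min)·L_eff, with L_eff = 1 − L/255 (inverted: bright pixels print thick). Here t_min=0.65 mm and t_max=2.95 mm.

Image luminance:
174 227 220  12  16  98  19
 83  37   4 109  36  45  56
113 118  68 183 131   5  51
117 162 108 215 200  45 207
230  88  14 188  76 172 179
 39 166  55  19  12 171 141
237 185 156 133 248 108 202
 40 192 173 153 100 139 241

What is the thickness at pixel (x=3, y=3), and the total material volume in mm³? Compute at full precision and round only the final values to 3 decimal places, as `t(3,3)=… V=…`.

t(3,3)=2.589 V=137.327

span = t_max - t_min = 2.95 - 0.65 = 2.300
L(3,3) = 215, L_eff = 1 - 215/255 = 0.156863 (inverted)
t(3,3) = 2.95 - 2.300·0.156863 = 2.589
Σt over all 8·7 pixels = 123644/1275 ≈ 96.9756863
V = pitch²·Σt = 1.19²·123644/1275 = 137.327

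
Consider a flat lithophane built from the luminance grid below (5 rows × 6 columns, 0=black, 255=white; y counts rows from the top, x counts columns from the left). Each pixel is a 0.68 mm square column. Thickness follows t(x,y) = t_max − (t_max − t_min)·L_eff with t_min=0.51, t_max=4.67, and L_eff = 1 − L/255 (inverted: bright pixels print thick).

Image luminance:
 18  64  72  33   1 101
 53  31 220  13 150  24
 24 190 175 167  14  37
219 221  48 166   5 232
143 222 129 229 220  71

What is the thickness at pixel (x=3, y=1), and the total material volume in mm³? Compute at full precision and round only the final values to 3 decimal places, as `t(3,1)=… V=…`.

t(3,1)=0.722 V=31.908

span = t_max - t_min = 4.67 - 0.51 = 4.160
L(3,1) = 13, L_eff = 1 - 13/255 = 0.949020 (inverted)
t(3,1) = 4.67 - 4.160·0.949020 = 0.722
Σt over all 5·6 pixels = 879811/12750 ≈ 69.0047843
V = pitch²·Σt = 0.68²·879811/12750 = 31.908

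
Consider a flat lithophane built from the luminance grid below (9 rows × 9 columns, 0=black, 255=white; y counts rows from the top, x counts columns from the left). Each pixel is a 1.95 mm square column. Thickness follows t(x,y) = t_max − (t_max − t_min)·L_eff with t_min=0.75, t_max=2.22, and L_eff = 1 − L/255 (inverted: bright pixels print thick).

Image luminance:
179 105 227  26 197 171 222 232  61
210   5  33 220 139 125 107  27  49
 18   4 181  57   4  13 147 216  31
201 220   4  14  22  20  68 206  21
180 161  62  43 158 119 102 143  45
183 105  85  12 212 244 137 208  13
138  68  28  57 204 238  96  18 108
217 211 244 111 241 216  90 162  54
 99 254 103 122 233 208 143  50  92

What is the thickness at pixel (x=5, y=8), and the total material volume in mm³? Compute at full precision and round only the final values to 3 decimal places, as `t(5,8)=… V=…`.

t(5,8)=1.949 V=445.799

span = t_max - t_min = 2.22 - 0.75 = 1.470
L(5,8) = 208, L_eff = 1 - 208/255 = 0.184314 (inverted)
t(5,8) = 2.22 - 1.470·0.184314 = 1.949
Σt over all 9·9 pixels = 498263/4250 ≈ 117.2383529
V = pitch²·Σt = 1.95²·498263/4250 = 445.799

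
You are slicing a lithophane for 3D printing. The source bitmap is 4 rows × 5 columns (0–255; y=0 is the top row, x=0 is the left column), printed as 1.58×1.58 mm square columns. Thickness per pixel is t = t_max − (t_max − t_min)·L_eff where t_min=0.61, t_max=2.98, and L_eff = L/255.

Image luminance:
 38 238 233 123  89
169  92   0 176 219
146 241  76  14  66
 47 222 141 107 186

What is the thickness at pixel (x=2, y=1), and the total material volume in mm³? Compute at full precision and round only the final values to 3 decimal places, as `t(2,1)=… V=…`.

t(2,1)=2.980 V=87.927

span = t_max - t_min = 2.98 - 0.61 = 2.370
L(2,1) = 0, L_eff = 0/255 = 0.000000
t(2,1) = 2.98 - 2.370·0.000000 = 2.980
Σt over all 4·5 pixels = 299383/8500 ≈ 35.2215294
V = pitch²·Σt = 1.58²·299383/8500 = 87.927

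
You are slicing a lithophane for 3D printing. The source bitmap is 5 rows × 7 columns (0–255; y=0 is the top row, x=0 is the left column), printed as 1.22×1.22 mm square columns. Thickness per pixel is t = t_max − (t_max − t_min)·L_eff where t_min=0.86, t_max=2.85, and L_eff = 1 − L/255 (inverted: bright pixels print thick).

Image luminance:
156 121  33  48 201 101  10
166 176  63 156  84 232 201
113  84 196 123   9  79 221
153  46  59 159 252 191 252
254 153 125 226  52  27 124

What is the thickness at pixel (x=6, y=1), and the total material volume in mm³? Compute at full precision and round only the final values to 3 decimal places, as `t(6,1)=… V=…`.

t(6,1)=2.429 V=98.766

span = t_max - t_min = 2.85 - 0.86 = 1.990
L(6,1) = 201, L_eff = 1 - 201/255 = 0.211765 (inverted)
t(6,1) = 2.85 - 1.990·0.211765 = 2.429
Σt over all 5·7 pixels = 423026/6375 ≈ 66.3570196
V = pitch²·Σt = 1.22²·423026/6375 = 98.766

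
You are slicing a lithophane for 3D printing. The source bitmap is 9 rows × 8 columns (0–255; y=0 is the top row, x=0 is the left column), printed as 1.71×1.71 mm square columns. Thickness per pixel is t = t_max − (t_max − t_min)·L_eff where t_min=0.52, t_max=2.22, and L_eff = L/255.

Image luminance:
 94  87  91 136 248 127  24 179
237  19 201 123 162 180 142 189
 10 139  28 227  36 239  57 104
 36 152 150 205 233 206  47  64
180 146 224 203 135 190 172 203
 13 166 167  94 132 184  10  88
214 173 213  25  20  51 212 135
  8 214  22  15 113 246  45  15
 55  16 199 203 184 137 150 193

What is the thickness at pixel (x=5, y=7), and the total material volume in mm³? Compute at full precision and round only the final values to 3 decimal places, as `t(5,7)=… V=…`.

span = t_max - t_min = 2.22 - 0.52 = 1.700
L(5,7) = 246, L_eff = 246/255 = 0.964706
t(5,7) = 2.22 - 1.700·0.964706 = 0.580
Σt over all 9·8 pixels = 14639/150 ≈ 97.5933333
V = pitch²·Σt = 1.71²·14639/150 = 285.373

t(5,7)=0.580 V=285.373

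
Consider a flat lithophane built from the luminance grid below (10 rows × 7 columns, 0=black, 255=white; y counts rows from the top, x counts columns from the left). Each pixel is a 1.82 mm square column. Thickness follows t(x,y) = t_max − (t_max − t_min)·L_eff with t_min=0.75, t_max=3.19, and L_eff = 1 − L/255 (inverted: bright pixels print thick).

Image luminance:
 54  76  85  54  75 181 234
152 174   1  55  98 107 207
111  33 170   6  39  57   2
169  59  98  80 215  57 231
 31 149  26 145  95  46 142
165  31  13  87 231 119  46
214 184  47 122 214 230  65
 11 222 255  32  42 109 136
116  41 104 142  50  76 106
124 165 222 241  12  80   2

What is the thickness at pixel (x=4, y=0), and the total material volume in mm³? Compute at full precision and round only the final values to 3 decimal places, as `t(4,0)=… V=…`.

span = t_max - t_min = 3.19 - 0.75 = 2.440
L(4,0) = 75, L_eff = 1 - 75/255 = 0.705882 (inverted)
t(4,0) = 3.19 - 2.440·0.705882 = 1.468
Σt over all 10·7 pixels = 318583/2550 ≈ 124.9345098
V = pitch²·Σt = 1.82²·318583/2550 = 413.833

t(4,0)=1.468 V=413.833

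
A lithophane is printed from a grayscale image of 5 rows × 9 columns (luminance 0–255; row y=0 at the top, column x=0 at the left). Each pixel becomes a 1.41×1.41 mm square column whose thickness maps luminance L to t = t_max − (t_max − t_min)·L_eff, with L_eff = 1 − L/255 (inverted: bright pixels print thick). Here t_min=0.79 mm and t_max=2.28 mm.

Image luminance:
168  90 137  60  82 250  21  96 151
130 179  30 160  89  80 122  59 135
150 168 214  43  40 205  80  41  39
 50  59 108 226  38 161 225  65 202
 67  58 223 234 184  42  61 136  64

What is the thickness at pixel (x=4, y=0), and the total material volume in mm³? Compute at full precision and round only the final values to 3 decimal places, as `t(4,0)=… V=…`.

span = t_max - t_min = 2.28 - 0.79 = 1.490
L(4,0) = 82, L_eff = 1 - 82/255 = 0.678431 (inverted)
t(4,0) = 2.28 - 1.490·0.678431 = 1.269
Σt over all 5·9 pixels = 1684603/25500 ≈ 66.0628627
V = pitch²·Σt = 1.41²·1684603/25500 = 131.340

t(4,0)=1.269 V=131.340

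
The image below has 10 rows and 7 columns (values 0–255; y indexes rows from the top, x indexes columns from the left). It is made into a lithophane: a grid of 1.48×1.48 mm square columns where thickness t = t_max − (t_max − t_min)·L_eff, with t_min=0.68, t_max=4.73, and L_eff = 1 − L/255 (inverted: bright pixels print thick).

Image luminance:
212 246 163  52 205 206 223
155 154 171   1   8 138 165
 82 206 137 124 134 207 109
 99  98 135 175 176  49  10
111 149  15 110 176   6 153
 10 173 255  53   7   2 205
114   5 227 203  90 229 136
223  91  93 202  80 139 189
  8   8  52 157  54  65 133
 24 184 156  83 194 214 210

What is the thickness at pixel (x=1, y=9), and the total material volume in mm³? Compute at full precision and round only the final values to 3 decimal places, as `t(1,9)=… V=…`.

span = t_max - t_min = 4.73 - 0.68 = 4.050
L(1,9) = 184, L_eff = 1 - 184/255 = 0.278431 (inverted)
t(1,9) = 4.73 - 4.050·0.278431 = 3.602
Σt over all 10·7 pixels = 79819/425 ≈ 187.8094118
V = pitch²·Σt = 1.48²·79819/425 = 411.378

t(1,9)=3.602 V=411.378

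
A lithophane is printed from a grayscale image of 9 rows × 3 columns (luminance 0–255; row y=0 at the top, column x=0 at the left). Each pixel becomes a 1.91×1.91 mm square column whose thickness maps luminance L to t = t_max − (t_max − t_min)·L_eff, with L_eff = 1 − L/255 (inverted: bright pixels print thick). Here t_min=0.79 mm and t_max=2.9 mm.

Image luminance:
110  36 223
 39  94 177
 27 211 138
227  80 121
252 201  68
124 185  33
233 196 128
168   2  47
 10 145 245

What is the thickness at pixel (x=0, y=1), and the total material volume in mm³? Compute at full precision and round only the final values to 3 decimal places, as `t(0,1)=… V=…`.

span = t_max - t_min = 2.9 - 0.79 = 2.110
L(0,1) = 39, L_eff = 1 - 39/255 = 0.847059 (inverted)
t(0,1) = 2.9 - 2.110·0.847059 = 1.113
Σt over all 9·3 pixels = 257327/5100 ≈ 50.4562745
V = pitch²·Σt = 1.91²·257327/5100 = 184.070

t(0,1)=1.113 V=184.070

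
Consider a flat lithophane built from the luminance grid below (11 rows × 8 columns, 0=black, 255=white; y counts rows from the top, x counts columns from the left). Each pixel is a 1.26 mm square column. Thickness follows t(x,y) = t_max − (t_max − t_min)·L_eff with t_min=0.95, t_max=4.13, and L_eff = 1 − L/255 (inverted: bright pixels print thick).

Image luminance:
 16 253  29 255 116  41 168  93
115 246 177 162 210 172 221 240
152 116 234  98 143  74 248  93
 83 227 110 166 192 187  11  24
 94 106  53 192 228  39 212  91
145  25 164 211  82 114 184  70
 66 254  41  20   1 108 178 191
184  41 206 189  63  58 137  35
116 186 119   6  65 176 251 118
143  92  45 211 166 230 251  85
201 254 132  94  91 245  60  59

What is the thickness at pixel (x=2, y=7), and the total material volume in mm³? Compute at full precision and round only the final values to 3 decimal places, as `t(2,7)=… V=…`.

span = t_max - t_min = 4.13 - 0.95 = 3.180
L(2,7) = 206, L_eff = 1 - 206/255 = 0.192157 (inverted)
t(2,7) = 4.13 - 3.180·0.192157 = 3.519
Σt over all 11·8 pixels = 19667/85 ≈ 231.3764706
V = pitch²·Σt = 1.26²·19667/85 = 367.333

t(2,7)=3.519 V=367.333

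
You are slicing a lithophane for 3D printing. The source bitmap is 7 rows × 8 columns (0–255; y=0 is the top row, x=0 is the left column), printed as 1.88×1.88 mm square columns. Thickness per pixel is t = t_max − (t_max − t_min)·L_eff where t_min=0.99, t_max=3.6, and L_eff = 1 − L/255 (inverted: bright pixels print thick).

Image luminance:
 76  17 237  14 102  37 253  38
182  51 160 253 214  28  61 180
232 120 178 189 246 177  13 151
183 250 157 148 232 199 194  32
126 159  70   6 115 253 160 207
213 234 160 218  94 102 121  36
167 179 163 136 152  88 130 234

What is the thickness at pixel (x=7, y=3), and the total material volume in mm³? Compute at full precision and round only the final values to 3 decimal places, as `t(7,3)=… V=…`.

span = t_max - t_min = 3.6 - 0.99 = 2.610
L(7,3) = 32, L_eff = 1 - 32/255 = 0.874510 (inverted)
t(7,3) = 3.6 - 2.610·0.874510 = 1.318
Σt over all 7·8 pixels = 1178289/8500 ≈ 138.6222353
V = pitch²·Σt = 1.88²·1178289/8500 = 489.946

t(7,3)=1.318 V=489.946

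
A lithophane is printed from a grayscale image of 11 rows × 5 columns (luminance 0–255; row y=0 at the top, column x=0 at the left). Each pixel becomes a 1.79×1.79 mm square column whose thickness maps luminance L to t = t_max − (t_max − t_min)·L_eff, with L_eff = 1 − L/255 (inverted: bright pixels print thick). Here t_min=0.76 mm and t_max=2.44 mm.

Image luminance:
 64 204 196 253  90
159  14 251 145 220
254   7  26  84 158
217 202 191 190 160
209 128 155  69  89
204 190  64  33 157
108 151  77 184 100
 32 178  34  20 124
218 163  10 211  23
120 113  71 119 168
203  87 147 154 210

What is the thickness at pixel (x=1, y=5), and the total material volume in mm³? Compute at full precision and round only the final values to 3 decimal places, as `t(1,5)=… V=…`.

t(1,5)=2.012 V=290.310

span = t_max - t_min = 2.44 - 0.76 = 1.680
L(1,5) = 190, L_eff = 1 - 190/255 = 0.254902 (inverted)
t(1,5) = 2.44 - 1.680·0.254902 = 2.012
Σt over all 11·5 pixels = 192537/2125 ≈ 90.6056471
V = pitch²·Σt = 1.79²·192537/2125 = 290.310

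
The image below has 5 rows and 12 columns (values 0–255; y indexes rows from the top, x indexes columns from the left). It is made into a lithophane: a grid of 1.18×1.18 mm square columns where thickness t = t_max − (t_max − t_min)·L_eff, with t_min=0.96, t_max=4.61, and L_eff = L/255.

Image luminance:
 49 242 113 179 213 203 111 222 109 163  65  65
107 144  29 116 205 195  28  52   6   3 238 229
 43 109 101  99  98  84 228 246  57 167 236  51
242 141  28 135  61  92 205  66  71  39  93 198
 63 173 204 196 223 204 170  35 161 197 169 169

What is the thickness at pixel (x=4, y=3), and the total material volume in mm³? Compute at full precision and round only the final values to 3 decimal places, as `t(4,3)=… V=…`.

span = t_max - t_min = 4.61 - 0.96 = 3.650
L(4,3) = 61, L_eff = 61/255 = 0.239216
t(4,3) = 4.61 - 3.650·0.239216 = 3.737
Σt over all 5·12 pixels = 41552/255 ≈ 162.9490196
V = pitch²·Σt = 1.18²·41552/255 = 226.890

t(4,3)=3.737 V=226.890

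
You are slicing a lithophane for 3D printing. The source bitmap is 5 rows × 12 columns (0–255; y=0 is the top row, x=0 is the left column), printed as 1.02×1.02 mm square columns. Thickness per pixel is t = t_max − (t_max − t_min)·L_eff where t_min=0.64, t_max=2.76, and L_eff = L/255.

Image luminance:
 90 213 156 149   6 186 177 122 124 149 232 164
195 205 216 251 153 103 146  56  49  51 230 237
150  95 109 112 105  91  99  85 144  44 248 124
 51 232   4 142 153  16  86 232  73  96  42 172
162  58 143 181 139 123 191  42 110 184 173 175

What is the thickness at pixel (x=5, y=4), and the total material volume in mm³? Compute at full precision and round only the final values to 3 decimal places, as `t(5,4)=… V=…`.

t(5,4)=1.737 V=102.696

span = t_max - t_min = 2.76 - 0.64 = 2.120
L(5,4) = 123, L_eff = 123/255 = 0.482353
t(5,4) = 2.76 - 2.120·0.482353 = 1.737
Σt over all 5·12 pixels = 209754/2125 ≈ 98.7077647
V = pitch²·Σt = 1.02²·209754/2125 = 102.696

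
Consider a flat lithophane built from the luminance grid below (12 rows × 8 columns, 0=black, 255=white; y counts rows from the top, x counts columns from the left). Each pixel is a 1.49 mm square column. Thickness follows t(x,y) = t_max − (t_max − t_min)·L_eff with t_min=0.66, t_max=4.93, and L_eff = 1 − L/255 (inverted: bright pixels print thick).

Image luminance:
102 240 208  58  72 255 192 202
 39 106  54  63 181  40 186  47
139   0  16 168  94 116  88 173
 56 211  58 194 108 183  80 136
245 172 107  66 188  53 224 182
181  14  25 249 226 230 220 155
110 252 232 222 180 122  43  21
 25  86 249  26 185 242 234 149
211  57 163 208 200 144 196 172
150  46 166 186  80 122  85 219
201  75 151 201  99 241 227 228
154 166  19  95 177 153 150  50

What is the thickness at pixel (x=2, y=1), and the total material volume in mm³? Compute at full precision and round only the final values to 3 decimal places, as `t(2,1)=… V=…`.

t(2,1)=1.564 V=645.215

span = t_max - t_min = 4.93 - 0.66 = 4.270
L(2,1) = 54, L_eff = 1 - 54/255 = 0.788235 (inverted)
t(2,1) = 4.93 - 4.270·0.788235 = 1.564
Σt over all 12·8 pixels = 617577/2125 ≈ 290.6244706
V = pitch²·Σt = 1.49²·617577/2125 = 645.215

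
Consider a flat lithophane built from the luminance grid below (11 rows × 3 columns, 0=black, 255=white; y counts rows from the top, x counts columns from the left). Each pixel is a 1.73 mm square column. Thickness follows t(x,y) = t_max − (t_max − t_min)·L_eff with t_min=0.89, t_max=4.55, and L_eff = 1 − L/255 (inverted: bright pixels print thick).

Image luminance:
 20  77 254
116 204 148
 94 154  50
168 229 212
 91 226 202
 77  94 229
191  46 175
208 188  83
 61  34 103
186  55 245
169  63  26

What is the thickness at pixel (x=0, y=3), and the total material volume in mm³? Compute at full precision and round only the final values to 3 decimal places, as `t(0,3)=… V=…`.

t(0,3)=3.301 V=280.263

span = t_max - t_min = 4.55 - 0.89 = 3.660
L(0,3) = 168, L_eff = 1 - 168/255 = 0.341176 (inverted)
t(0,3) = 4.55 - 3.660·0.341176 = 3.301
Σt over all 11·3 pixels = 795961/8500 ≈ 93.6424706
V = pitch²·Σt = 1.73²·795961/8500 = 280.263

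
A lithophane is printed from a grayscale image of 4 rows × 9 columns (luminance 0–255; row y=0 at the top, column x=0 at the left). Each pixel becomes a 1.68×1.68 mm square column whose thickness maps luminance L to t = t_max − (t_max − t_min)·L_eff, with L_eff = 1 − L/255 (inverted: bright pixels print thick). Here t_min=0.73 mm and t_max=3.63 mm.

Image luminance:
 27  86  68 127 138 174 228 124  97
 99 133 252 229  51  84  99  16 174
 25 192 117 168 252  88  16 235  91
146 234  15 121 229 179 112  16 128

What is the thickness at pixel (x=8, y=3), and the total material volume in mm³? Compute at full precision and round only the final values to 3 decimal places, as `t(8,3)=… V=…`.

span = t_max - t_min = 3.63 - 0.73 = 2.900
L(8,3) = 128, L_eff = 1 - 128/255 = 0.498039 (inverted)
t(8,3) = 3.63 - 2.900·0.498039 = 2.186
Σt over all 4·9 pixels = 99772/1275 ≈ 78.2525490
V = pitch²·Σt = 1.68²·99772/1275 = 220.860

t(8,3)=2.186 V=220.860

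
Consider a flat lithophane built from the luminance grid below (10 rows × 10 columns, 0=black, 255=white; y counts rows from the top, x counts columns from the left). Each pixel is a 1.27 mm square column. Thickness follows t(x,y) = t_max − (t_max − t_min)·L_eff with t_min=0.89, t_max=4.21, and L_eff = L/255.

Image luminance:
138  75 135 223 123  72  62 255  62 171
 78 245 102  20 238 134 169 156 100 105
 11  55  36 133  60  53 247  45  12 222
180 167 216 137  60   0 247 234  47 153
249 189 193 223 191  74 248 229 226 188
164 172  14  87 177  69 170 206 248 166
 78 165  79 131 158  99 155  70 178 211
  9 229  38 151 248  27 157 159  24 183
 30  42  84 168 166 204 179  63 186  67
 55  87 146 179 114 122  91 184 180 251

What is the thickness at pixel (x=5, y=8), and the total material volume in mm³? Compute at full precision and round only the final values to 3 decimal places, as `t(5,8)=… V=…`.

span = t_max - t_min = 4.21 - 0.89 = 3.320
L(5,8) = 204, L_eff = 204/255 = 0.800000
t(5,8) = 4.21 - 3.320·0.800000 = 1.554
Σt over all 10·10 pixels = 518137/2125 ≈ 243.8291765
V = pitch²·Σt = 1.27²·518137/2125 = 393.272

t(5,8)=1.554 V=393.272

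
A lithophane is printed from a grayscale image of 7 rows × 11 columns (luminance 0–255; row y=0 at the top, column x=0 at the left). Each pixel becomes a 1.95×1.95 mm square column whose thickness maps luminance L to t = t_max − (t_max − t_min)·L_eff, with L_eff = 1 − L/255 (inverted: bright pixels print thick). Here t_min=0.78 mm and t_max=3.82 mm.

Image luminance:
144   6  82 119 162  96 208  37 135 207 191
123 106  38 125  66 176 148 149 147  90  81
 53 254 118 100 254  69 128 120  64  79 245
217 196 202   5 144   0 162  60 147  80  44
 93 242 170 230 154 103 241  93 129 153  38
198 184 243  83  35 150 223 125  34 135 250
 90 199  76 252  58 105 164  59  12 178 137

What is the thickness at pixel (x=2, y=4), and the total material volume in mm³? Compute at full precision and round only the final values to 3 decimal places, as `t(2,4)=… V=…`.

span = t_max - t_min = 3.82 - 0.78 = 3.040
L(2,4) = 170, L_eff = 1 - 170/255 = 0.333333 (inverted)
t(2,4) = 3.82 - 3.040·0.333333 = 2.807
Σt over all 7·11 pixels = 134573/750 ≈ 179.4306667
V = pitch²·Σt = 1.95²·134573/750 = 682.285

t(2,4)=2.807 V=682.285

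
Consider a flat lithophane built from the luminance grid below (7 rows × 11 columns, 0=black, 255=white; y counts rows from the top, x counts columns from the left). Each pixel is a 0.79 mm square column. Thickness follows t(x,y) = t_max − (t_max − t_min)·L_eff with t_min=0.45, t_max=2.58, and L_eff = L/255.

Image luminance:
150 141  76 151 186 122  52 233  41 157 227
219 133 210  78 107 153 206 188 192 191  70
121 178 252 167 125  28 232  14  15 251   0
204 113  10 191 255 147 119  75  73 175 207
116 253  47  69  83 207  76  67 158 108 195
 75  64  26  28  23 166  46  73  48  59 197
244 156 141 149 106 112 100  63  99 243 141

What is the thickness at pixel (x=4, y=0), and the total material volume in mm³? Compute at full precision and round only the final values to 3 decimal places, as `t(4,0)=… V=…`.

span = t_max - t_min = 2.58 - 0.45 = 2.130
L(4,0) = 186, L_eff = 186/255 = 0.729412
t(4,0) = 2.58 - 2.130·0.729412 = 1.026
Σt over all 7·11 pixels = 980527/8500 ≈ 115.3561176
V = pitch²·Σt = 0.79²·980527/8500 = 71.994

t(4,0)=1.026 V=71.994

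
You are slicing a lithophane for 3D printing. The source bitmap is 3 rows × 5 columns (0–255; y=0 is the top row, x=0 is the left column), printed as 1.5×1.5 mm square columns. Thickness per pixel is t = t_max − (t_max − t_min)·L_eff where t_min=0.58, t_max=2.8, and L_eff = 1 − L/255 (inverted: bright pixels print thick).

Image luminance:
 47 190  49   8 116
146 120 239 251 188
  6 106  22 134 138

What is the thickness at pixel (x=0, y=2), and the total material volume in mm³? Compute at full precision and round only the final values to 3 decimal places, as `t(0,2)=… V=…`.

t(0,2)=0.632 V=54.050

span = t_max - t_min = 2.8 - 0.58 = 2.220
L(0,2) = 6, L_eff = 1 - 6/255 = 0.976471 (inverted)
t(0,2) = 2.8 - 2.220·0.976471 = 0.632
Σt over all 3·5 pixels = 20419/850 ≈ 24.0223529
V = pitch²·Σt = 1.5²·20419/850 = 54.050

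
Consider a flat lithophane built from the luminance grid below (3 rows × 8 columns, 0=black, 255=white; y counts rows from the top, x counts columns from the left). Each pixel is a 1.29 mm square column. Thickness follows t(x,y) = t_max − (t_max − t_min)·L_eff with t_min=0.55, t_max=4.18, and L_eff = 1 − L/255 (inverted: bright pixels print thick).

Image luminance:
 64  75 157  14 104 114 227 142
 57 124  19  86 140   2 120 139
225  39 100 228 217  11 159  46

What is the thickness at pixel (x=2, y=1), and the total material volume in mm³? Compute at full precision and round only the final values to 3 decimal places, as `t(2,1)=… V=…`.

span = t_max - t_min = 4.18 - 0.55 = 3.630
L(2,1) = 19, L_eff = 1 - 19/255 = 0.925490 (inverted)
t(2,1) = 4.18 - 3.630·0.925490 = 0.820
Σt over all 3·8 pixels = 427889/8500 ≈ 50.3398824
V = pitch²·Σt = 1.29²·427889/8500 = 83.771

t(2,1)=0.820 V=83.771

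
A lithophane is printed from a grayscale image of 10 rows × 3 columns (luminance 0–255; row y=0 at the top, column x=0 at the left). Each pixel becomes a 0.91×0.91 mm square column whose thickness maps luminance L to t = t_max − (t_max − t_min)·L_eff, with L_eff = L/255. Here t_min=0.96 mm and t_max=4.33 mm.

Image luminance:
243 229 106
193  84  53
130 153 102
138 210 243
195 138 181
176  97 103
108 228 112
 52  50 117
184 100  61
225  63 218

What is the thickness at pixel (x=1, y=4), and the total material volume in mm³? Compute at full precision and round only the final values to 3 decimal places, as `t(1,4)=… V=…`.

span = t_max - t_min = 4.33 - 0.96 = 3.370
L(1,4) = 138, L_eff = 138/255 = 0.541176
t(1,4) = 4.33 - 3.370·0.541176 = 2.506
Σt over all 10·3 pixels = 933023/12750 ≈ 73.1782745
V = pitch²·Σt = 0.91²·933023/12750 = 60.599

t(1,4)=2.506 V=60.599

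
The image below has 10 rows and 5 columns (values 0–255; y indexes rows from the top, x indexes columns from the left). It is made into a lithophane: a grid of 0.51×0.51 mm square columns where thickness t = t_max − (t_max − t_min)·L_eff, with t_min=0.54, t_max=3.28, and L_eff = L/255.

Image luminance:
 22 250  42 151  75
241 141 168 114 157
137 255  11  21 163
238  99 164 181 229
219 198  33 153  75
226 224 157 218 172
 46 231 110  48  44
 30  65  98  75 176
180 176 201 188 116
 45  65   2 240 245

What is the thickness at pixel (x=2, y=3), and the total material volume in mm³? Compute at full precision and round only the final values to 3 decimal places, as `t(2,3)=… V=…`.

span = t_max - t_min = 3.28 - 0.54 = 2.740
L(2,3) = 164, L_eff = 164/255 = 0.643137
t(2,3) = 3.28 - 2.740·0.643137 = 1.518
Σt over all 10·5 pixels = 76243/850 ≈ 89.6976471
V = pitch²·Σt = 0.51²·76243/850 = 23.330

t(2,3)=1.518 V=23.330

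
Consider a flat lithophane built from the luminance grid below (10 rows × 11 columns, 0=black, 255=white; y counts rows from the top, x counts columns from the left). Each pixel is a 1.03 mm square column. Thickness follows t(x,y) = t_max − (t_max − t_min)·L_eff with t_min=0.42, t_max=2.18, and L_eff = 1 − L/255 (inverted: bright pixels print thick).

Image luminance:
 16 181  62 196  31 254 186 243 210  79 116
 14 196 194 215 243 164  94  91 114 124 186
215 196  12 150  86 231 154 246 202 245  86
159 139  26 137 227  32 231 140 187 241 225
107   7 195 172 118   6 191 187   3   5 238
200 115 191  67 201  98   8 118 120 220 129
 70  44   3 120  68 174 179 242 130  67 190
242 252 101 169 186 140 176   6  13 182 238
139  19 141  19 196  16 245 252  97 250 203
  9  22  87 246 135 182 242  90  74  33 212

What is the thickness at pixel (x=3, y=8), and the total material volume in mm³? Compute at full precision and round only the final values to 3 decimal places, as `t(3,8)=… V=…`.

t(3,8)=0.551 V=161.579

span = t_max - t_min = 2.18 - 0.42 = 1.760
L(3,8) = 19, L_eff = 1 - 19/255 = 0.925490 (inverted)
t(3,8) = 2.18 - 1.760·0.925490 = 0.551
Σt over all 10·11 pixels = 970937/6375 ≈ 152.3038431
V = pitch²·Σt = 1.03²·970937/6375 = 161.579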